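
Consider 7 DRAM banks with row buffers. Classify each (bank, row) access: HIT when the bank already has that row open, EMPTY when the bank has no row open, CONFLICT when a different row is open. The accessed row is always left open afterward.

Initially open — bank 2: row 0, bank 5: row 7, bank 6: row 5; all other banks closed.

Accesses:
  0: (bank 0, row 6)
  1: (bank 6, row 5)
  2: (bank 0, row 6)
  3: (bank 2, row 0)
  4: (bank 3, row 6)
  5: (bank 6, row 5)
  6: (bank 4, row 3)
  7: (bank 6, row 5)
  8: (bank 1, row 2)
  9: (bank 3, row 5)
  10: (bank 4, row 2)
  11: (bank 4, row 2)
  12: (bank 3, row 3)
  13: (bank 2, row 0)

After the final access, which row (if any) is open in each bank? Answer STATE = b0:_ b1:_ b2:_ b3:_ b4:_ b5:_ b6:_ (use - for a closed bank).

  [0] b0 r6: no row ⇒ E
  [1] b6 r5: had r5 ⇒ H
  [2] b0 r6: had r6 ⇒ H
  [3] b2 r0: had r0 ⇒ H
  [4] b3 r6: no row ⇒ E
  [5] b6 r5: had r5 ⇒ H
  [6] b4 r3: no row ⇒ E
  [7] b6 r5: had r5 ⇒ H
  [8] b1 r2: no row ⇒ E
  [9] b3 r5: had r6 ⇒ C
  [10] b4 r2: had r3 ⇒ C
  [11] b4 r2: had r2 ⇒ H
  [12] b3 r3: had r5 ⇒ C
  [13] b2 r0: had r0 ⇒ H

STATE = b0:6 b1:2 b2:0 b3:3 b4:2 b5:7 b6:5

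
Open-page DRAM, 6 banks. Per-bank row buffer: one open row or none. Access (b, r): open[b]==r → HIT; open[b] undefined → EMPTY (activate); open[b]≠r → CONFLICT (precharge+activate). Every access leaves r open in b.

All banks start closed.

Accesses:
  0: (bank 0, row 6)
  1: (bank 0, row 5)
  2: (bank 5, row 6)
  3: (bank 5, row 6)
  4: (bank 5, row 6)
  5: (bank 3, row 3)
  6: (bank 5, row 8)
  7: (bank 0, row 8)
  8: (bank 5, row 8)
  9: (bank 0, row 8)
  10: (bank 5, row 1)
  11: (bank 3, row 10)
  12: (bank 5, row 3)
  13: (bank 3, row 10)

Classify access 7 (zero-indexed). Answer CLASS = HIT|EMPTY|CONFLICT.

CLASS = CONFLICT

step 0: bank0 None->6 [EMPTY]
step 1: bank0 6->5 [CONFLICT]
step 2: bank5 None->6 [EMPTY]
step 3: bank5 6->6 [HIT]
step 4: bank5 6->6 [HIT]
step 5: bank3 None->3 [EMPTY]
step 6: bank5 6->8 [CONFLICT]
step 7: bank0 5->8 [CONFLICT]
step 8: bank5 8->8 [HIT]
step 9: bank0 8->8 [HIT]
step 10: bank5 8->1 [CONFLICT]
step 11: bank3 3->10 [CONFLICT]
step 12: bank5 1->3 [CONFLICT]
step 13: bank3 10->10 [HIT]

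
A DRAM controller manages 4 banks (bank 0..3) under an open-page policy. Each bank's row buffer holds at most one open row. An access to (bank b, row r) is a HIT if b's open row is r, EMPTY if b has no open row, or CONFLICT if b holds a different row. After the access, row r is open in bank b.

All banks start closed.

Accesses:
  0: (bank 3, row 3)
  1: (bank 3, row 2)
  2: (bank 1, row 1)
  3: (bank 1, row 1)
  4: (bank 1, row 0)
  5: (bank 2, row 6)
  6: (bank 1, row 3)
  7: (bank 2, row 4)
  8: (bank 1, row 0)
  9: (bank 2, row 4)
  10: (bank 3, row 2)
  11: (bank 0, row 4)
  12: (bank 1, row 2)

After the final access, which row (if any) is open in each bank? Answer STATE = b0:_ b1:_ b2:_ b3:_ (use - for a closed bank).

STATE = b0:4 b1:2 b2:4 b3:2

step 0: bank3 None->3 [EMPTY]
step 1: bank3 3->2 [CONFLICT]
step 2: bank1 None->1 [EMPTY]
step 3: bank1 1->1 [HIT]
step 4: bank1 1->0 [CONFLICT]
step 5: bank2 None->6 [EMPTY]
step 6: bank1 0->3 [CONFLICT]
step 7: bank2 6->4 [CONFLICT]
step 8: bank1 3->0 [CONFLICT]
step 9: bank2 4->4 [HIT]
step 10: bank3 2->2 [HIT]
step 11: bank0 None->4 [EMPTY]
step 12: bank1 0->2 [CONFLICT]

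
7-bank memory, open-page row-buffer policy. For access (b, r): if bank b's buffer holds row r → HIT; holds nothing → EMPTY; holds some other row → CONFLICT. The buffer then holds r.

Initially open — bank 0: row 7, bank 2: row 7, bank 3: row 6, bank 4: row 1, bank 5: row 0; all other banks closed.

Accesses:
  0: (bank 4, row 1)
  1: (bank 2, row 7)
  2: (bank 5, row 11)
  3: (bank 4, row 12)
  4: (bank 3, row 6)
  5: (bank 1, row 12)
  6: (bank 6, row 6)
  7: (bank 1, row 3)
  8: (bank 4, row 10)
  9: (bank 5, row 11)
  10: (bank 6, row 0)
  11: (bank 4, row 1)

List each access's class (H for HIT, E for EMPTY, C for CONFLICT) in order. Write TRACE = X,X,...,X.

0: bank 4 row 1 — prev 1 → HIT
1: bank 2 row 7 — prev 7 → HIT
2: bank 5 row 11 — prev 0 → CONFLICT
3: bank 4 row 12 — prev 1 → CONFLICT
4: bank 3 row 6 — prev 6 → HIT
5: bank 1 row 12 — prev None → EMPTY
6: bank 6 row 6 — prev None → EMPTY
7: bank 1 row 3 — prev 12 → CONFLICT
8: bank 4 row 10 — prev 12 → CONFLICT
9: bank 5 row 11 — prev 11 → HIT
10: bank 6 row 0 — prev 6 → CONFLICT
11: bank 4 row 1 — prev 10 → CONFLICT

TRACE = H,H,C,C,H,E,E,C,C,H,C,C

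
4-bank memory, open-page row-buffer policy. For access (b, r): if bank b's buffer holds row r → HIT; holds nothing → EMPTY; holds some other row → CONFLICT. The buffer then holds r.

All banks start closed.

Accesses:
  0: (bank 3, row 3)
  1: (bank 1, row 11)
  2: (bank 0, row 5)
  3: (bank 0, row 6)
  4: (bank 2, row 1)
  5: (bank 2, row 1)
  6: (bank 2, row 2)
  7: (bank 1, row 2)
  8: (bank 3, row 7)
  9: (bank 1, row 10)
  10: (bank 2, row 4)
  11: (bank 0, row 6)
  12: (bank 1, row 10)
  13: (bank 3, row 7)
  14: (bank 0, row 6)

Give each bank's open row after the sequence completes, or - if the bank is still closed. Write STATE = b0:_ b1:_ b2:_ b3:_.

0: bank 3 row 3 — prev None → EMPTY
1: bank 1 row 11 — prev None → EMPTY
2: bank 0 row 5 — prev None → EMPTY
3: bank 0 row 6 — prev 5 → CONFLICT
4: bank 2 row 1 — prev None → EMPTY
5: bank 2 row 1 — prev 1 → HIT
6: bank 2 row 2 — prev 1 → CONFLICT
7: bank 1 row 2 — prev 11 → CONFLICT
8: bank 3 row 7 — prev 3 → CONFLICT
9: bank 1 row 10 — prev 2 → CONFLICT
10: bank 2 row 4 — prev 2 → CONFLICT
11: bank 0 row 6 — prev 6 → HIT
12: bank 1 row 10 — prev 10 → HIT
13: bank 3 row 7 — prev 7 → HIT
14: bank 0 row 6 — prev 6 → HIT

STATE = b0:6 b1:10 b2:4 b3:7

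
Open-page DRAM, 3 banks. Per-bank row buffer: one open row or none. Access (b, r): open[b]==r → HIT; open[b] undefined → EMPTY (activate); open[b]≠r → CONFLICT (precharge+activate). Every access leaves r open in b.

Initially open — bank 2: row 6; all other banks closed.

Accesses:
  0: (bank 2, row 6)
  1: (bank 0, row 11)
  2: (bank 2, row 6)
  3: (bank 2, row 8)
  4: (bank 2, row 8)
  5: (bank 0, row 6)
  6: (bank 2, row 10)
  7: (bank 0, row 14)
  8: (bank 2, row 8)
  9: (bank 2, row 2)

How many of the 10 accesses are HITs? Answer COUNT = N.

COUNT = 3

step 0: bank2 6->6 [HIT]
step 1: bank0 None->11 [EMPTY]
step 2: bank2 6->6 [HIT]
step 3: bank2 6->8 [CONFLICT]
step 4: bank2 8->8 [HIT]
step 5: bank0 11->6 [CONFLICT]
step 6: bank2 8->10 [CONFLICT]
step 7: bank0 6->14 [CONFLICT]
step 8: bank2 10->8 [CONFLICT]
step 9: bank2 8->2 [CONFLICT]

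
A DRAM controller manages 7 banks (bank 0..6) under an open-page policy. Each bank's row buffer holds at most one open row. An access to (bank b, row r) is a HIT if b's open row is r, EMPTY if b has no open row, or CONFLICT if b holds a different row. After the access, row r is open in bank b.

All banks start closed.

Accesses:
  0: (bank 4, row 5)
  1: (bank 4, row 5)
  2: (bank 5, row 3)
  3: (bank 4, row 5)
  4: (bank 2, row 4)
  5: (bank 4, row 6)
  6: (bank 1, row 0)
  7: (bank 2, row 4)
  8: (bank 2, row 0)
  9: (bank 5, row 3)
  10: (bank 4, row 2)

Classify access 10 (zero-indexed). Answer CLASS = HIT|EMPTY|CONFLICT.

CLASS = CONFLICT

0: bank 4 row 5 — prev None → EMPTY
1: bank 4 row 5 — prev 5 → HIT
2: bank 5 row 3 — prev None → EMPTY
3: bank 4 row 5 — prev 5 → HIT
4: bank 2 row 4 — prev None → EMPTY
5: bank 4 row 6 — prev 5 → CONFLICT
6: bank 1 row 0 — prev None → EMPTY
7: bank 2 row 4 — prev 4 → HIT
8: bank 2 row 0 — prev 4 → CONFLICT
9: bank 5 row 3 — prev 3 → HIT
10: bank 4 row 2 — prev 6 → CONFLICT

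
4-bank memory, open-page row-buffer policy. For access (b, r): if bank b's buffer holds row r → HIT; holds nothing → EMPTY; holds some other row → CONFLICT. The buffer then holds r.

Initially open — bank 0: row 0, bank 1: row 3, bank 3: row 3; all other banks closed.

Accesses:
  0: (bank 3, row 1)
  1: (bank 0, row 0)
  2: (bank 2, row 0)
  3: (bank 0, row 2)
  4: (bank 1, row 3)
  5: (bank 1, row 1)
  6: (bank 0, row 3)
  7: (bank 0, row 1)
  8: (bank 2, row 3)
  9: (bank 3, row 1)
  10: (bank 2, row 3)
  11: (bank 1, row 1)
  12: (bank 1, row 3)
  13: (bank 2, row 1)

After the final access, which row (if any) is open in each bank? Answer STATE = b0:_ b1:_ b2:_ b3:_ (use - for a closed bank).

STATE = b0:1 b1:3 b2:1 b3:1

  [0] b3 r1: had r3 ⇒ C
  [1] b0 r0: had r0 ⇒ H
  [2] b2 r0: no row ⇒ E
  [3] b0 r2: had r0 ⇒ C
  [4] b1 r3: had r3 ⇒ H
  [5] b1 r1: had r3 ⇒ C
  [6] b0 r3: had r2 ⇒ C
  [7] b0 r1: had r3 ⇒ C
  [8] b2 r3: had r0 ⇒ C
  [9] b3 r1: had r1 ⇒ H
  [10] b2 r3: had r3 ⇒ H
  [11] b1 r1: had r1 ⇒ H
  [12] b1 r3: had r1 ⇒ C
  [13] b2 r1: had r3 ⇒ C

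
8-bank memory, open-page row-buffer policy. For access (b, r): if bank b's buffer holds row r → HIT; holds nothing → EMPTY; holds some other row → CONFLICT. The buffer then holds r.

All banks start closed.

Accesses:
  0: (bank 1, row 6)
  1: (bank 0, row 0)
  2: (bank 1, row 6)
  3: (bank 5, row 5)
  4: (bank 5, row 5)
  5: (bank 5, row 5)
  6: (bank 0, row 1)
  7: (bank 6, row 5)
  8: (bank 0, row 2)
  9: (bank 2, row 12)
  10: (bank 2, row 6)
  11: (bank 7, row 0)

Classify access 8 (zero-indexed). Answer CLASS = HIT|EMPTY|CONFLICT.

0: bank 1 row 6 — prev None → EMPTY
1: bank 0 row 0 — prev None → EMPTY
2: bank 1 row 6 — prev 6 → HIT
3: bank 5 row 5 — prev None → EMPTY
4: bank 5 row 5 — prev 5 → HIT
5: bank 5 row 5 — prev 5 → HIT
6: bank 0 row 1 — prev 0 → CONFLICT
7: bank 6 row 5 — prev None → EMPTY
8: bank 0 row 2 — prev 1 → CONFLICT
9: bank 2 row 12 — prev None → EMPTY
10: bank 2 row 6 — prev 12 → CONFLICT
11: bank 7 row 0 — prev None → EMPTY

CLASS = CONFLICT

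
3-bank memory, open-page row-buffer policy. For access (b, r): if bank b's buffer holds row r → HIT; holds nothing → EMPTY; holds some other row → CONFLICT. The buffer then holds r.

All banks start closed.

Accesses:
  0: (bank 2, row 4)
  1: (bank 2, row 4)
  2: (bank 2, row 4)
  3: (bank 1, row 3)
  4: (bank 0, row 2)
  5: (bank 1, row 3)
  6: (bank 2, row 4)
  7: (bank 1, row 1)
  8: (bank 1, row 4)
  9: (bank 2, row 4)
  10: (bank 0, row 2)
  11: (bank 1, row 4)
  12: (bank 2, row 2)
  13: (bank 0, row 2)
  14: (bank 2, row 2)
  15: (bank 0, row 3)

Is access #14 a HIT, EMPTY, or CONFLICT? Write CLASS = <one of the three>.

CLASS = HIT

#0 (2,4) E
#1 (2,4) H  (was 4)
#2 (2,4) H  (was 4)
#3 (1,3) E
#4 (0,2) E
#5 (1,3) H  (was 3)
#6 (2,4) H  (was 4)
#7 (1,1) C  (was 3)
#8 (1,4) C  (was 1)
#9 (2,4) H  (was 4)
#10 (0,2) H  (was 2)
#11 (1,4) H  (was 4)
#12 (2,2) C  (was 4)
#13 (0,2) H  (was 2)
#14 (2,2) H  (was 2)
#15 (0,3) C  (was 2)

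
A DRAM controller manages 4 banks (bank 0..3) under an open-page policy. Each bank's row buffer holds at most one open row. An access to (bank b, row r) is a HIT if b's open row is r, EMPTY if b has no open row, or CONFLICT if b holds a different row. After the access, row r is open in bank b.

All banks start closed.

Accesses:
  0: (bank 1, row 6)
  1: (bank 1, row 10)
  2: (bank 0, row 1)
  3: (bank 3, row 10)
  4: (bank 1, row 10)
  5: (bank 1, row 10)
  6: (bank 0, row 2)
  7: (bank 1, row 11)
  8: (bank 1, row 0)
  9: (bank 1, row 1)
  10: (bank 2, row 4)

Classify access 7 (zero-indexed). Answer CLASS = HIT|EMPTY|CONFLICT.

#0 (1,6) E
#1 (1,10) C  (was 6)
#2 (0,1) E
#3 (3,10) E
#4 (1,10) H  (was 10)
#5 (1,10) H  (was 10)
#6 (0,2) C  (was 1)
#7 (1,11) C  (was 10)
#8 (1,0) C  (was 11)
#9 (1,1) C  (was 0)
#10 (2,4) E

CLASS = CONFLICT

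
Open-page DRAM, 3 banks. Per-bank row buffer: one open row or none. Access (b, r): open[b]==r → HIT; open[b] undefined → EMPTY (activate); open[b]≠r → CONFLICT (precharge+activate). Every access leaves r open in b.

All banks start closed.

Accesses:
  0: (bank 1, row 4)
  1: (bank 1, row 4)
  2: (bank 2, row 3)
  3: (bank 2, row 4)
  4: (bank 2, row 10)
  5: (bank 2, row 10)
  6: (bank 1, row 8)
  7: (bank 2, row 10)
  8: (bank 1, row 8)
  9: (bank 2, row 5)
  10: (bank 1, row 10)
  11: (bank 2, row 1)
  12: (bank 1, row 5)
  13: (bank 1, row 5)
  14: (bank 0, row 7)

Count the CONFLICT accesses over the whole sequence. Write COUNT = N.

#0 (1,4) E
#1 (1,4) H  (was 4)
#2 (2,3) E
#3 (2,4) C  (was 3)
#4 (2,10) C  (was 4)
#5 (2,10) H  (was 10)
#6 (1,8) C  (was 4)
#7 (2,10) H  (was 10)
#8 (1,8) H  (was 8)
#9 (2,5) C  (was 10)
#10 (1,10) C  (was 8)
#11 (2,1) C  (was 5)
#12 (1,5) C  (was 10)
#13 (1,5) H  (was 5)
#14 (0,7) E

COUNT = 7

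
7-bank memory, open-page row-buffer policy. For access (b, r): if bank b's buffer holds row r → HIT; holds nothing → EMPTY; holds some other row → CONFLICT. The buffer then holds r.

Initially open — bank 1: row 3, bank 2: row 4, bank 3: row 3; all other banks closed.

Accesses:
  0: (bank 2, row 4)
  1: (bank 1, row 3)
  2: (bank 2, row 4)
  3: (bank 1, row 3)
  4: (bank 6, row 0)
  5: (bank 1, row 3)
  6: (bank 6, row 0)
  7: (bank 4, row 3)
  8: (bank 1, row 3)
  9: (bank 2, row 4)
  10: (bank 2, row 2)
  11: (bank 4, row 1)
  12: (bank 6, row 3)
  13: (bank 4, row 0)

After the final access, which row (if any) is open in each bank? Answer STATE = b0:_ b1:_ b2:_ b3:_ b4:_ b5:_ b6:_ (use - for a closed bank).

#0 (2,4) H  (was 4)
#1 (1,3) H  (was 3)
#2 (2,4) H  (was 4)
#3 (1,3) H  (was 3)
#4 (6,0) E
#5 (1,3) H  (was 3)
#6 (6,0) H  (was 0)
#7 (4,3) E
#8 (1,3) H  (was 3)
#9 (2,4) H  (was 4)
#10 (2,2) C  (was 4)
#11 (4,1) C  (was 3)
#12 (6,3) C  (was 0)
#13 (4,0) C  (was 1)

STATE = b0:- b1:3 b2:2 b3:3 b4:0 b5:- b6:3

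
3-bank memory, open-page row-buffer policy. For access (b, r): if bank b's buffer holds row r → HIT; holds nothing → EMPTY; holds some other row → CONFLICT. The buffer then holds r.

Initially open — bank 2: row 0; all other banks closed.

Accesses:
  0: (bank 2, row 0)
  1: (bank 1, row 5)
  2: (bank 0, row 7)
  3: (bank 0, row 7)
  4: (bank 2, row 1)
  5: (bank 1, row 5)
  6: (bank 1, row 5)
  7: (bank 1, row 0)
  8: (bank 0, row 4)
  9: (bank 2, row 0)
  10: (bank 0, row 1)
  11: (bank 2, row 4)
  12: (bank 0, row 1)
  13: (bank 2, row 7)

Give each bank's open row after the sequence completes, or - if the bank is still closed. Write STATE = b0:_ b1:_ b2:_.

#0 (2,0) H  (was 0)
#1 (1,5) E
#2 (0,7) E
#3 (0,7) H  (was 7)
#4 (2,1) C  (was 0)
#5 (1,5) H  (was 5)
#6 (1,5) H  (was 5)
#7 (1,0) C  (was 5)
#8 (0,4) C  (was 7)
#9 (2,0) C  (was 1)
#10 (0,1) C  (was 4)
#11 (2,4) C  (was 0)
#12 (0,1) H  (was 1)
#13 (2,7) C  (was 4)

STATE = b0:1 b1:0 b2:7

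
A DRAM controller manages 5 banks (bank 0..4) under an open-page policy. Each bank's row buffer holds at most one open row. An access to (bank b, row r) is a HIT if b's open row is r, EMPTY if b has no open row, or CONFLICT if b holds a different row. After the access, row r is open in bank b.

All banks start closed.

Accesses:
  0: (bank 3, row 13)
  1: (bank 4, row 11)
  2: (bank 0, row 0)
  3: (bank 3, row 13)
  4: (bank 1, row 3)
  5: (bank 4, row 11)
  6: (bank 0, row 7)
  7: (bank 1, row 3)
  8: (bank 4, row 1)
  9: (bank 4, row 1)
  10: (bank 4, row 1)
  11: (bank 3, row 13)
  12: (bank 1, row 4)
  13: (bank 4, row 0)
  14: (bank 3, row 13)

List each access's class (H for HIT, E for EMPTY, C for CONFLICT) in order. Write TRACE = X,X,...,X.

TRACE = E,E,E,H,E,H,C,H,C,H,H,H,C,C,H

step 0: bank3 None->13 [EMPTY]
step 1: bank4 None->11 [EMPTY]
step 2: bank0 None->0 [EMPTY]
step 3: bank3 13->13 [HIT]
step 4: bank1 None->3 [EMPTY]
step 5: bank4 11->11 [HIT]
step 6: bank0 0->7 [CONFLICT]
step 7: bank1 3->3 [HIT]
step 8: bank4 11->1 [CONFLICT]
step 9: bank4 1->1 [HIT]
step 10: bank4 1->1 [HIT]
step 11: bank3 13->13 [HIT]
step 12: bank1 3->4 [CONFLICT]
step 13: bank4 1->0 [CONFLICT]
step 14: bank3 13->13 [HIT]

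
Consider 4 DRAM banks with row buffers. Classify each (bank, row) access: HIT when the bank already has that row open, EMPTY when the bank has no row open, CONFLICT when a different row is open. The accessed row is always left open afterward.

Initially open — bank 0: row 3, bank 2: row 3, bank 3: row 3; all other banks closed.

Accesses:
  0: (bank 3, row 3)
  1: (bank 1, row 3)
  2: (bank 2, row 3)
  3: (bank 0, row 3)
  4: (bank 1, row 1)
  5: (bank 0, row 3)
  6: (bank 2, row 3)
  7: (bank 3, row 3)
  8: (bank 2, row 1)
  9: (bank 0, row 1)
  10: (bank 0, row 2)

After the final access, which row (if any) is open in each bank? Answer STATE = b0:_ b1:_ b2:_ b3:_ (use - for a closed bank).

#0 (3,3) H  (was 3)
#1 (1,3) E
#2 (2,3) H  (was 3)
#3 (0,3) H  (was 3)
#4 (1,1) C  (was 3)
#5 (0,3) H  (was 3)
#6 (2,3) H  (was 3)
#7 (3,3) H  (was 3)
#8 (2,1) C  (was 3)
#9 (0,1) C  (was 3)
#10 (0,2) C  (was 1)

STATE = b0:2 b1:1 b2:1 b3:3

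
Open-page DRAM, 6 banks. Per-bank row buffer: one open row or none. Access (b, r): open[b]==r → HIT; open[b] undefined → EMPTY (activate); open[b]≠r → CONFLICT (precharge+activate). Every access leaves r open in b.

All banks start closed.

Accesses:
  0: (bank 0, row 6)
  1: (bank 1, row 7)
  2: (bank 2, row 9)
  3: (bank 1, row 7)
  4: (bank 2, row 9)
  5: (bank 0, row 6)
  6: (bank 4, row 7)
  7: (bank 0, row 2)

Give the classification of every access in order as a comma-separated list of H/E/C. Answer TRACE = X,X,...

  [0] b0 r6: no row ⇒ E
  [1] b1 r7: no row ⇒ E
  [2] b2 r9: no row ⇒ E
  [3] b1 r7: had r7 ⇒ H
  [4] b2 r9: had r9 ⇒ H
  [5] b0 r6: had r6 ⇒ H
  [6] b4 r7: no row ⇒ E
  [7] b0 r2: had r6 ⇒ C

TRACE = E,E,E,H,H,H,E,C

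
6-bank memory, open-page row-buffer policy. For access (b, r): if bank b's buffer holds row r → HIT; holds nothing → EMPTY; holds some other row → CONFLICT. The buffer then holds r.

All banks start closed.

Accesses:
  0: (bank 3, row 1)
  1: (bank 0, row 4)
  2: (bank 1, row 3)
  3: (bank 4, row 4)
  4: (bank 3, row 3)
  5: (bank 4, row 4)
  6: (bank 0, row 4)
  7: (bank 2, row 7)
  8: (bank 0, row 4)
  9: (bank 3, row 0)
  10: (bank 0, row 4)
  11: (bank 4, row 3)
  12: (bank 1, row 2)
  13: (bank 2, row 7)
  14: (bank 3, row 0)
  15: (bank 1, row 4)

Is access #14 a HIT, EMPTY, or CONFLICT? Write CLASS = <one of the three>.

CLASS = HIT

step 0: bank3 None->1 [EMPTY]
step 1: bank0 None->4 [EMPTY]
step 2: bank1 None->3 [EMPTY]
step 3: bank4 None->4 [EMPTY]
step 4: bank3 1->3 [CONFLICT]
step 5: bank4 4->4 [HIT]
step 6: bank0 4->4 [HIT]
step 7: bank2 None->7 [EMPTY]
step 8: bank0 4->4 [HIT]
step 9: bank3 3->0 [CONFLICT]
step 10: bank0 4->4 [HIT]
step 11: bank4 4->3 [CONFLICT]
step 12: bank1 3->2 [CONFLICT]
step 13: bank2 7->7 [HIT]
step 14: bank3 0->0 [HIT]
step 15: bank1 2->4 [CONFLICT]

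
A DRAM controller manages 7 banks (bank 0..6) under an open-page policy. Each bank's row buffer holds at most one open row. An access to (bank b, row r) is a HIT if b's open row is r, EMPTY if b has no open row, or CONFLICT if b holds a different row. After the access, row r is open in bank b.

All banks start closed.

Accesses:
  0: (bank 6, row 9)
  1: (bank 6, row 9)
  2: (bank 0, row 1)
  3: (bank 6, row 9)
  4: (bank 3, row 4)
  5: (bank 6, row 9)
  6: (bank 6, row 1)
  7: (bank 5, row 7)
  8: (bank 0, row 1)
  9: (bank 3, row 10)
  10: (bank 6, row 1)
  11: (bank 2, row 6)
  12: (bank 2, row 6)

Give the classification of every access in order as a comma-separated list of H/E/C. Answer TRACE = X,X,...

TRACE = E,H,E,H,E,H,C,E,H,C,H,E,H

  [0] b6 r9: no row ⇒ E
  [1] b6 r9: had r9 ⇒ H
  [2] b0 r1: no row ⇒ E
  [3] b6 r9: had r9 ⇒ H
  [4] b3 r4: no row ⇒ E
  [5] b6 r9: had r9 ⇒ H
  [6] b6 r1: had r9 ⇒ C
  [7] b5 r7: no row ⇒ E
  [8] b0 r1: had r1 ⇒ H
  [9] b3 r10: had r4 ⇒ C
  [10] b6 r1: had r1 ⇒ H
  [11] b2 r6: no row ⇒ E
  [12] b2 r6: had r6 ⇒ H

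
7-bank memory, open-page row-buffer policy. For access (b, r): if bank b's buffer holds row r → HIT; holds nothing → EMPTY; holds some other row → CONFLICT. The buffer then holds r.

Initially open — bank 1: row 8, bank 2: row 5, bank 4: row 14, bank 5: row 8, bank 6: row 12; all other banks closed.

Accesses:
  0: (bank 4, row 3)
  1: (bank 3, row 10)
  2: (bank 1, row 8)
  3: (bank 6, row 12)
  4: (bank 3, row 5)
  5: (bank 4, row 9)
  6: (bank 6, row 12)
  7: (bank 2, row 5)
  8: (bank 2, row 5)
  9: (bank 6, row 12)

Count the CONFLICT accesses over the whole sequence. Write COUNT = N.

#0 (4,3) C  (was 14)
#1 (3,10) E
#2 (1,8) H  (was 8)
#3 (6,12) H  (was 12)
#4 (3,5) C  (was 10)
#5 (4,9) C  (was 3)
#6 (6,12) H  (was 12)
#7 (2,5) H  (was 5)
#8 (2,5) H  (was 5)
#9 (6,12) H  (was 12)

COUNT = 3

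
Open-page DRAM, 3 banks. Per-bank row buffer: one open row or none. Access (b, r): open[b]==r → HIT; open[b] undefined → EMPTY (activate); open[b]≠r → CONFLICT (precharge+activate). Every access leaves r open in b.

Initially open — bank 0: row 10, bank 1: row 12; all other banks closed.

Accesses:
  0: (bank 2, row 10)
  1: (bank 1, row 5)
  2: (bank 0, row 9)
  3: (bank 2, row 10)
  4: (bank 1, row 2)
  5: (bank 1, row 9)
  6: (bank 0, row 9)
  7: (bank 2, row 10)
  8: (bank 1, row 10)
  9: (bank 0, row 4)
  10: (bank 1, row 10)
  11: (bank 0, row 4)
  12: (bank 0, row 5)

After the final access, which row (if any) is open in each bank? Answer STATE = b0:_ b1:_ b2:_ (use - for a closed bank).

#0 (2,10) E
#1 (1,5) C  (was 12)
#2 (0,9) C  (was 10)
#3 (2,10) H  (was 10)
#4 (1,2) C  (was 5)
#5 (1,9) C  (was 2)
#6 (0,9) H  (was 9)
#7 (2,10) H  (was 10)
#8 (1,10) C  (was 9)
#9 (0,4) C  (was 9)
#10 (1,10) H  (was 10)
#11 (0,4) H  (was 4)
#12 (0,5) C  (was 4)

STATE = b0:5 b1:10 b2:10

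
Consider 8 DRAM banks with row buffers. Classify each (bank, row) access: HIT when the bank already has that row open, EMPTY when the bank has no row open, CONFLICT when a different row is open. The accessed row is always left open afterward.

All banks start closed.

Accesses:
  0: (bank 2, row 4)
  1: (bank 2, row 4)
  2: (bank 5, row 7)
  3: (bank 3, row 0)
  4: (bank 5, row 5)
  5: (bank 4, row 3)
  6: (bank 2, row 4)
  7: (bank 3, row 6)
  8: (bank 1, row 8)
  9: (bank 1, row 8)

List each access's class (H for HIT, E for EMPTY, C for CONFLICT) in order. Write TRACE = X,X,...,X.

TRACE = E,H,E,E,C,E,H,C,E,H

step 0: bank2 None->4 [EMPTY]
step 1: bank2 4->4 [HIT]
step 2: bank5 None->7 [EMPTY]
step 3: bank3 None->0 [EMPTY]
step 4: bank5 7->5 [CONFLICT]
step 5: bank4 None->3 [EMPTY]
step 6: bank2 4->4 [HIT]
step 7: bank3 0->6 [CONFLICT]
step 8: bank1 None->8 [EMPTY]
step 9: bank1 8->8 [HIT]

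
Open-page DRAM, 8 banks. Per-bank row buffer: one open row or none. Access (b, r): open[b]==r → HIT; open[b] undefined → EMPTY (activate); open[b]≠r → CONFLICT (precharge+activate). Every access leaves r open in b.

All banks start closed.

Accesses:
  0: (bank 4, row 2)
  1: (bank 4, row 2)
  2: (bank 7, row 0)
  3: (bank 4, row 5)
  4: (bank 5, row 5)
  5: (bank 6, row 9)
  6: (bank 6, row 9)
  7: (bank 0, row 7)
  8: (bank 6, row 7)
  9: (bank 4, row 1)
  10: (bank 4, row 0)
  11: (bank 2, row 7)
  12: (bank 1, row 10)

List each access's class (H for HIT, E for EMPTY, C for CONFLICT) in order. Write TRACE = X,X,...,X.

step 0: bank4 None->2 [EMPTY]
step 1: bank4 2->2 [HIT]
step 2: bank7 None->0 [EMPTY]
step 3: bank4 2->5 [CONFLICT]
step 4: bank5 None->5 [EMPTY]
step 5: bank6 None->9 [EMPTY]
step 6: bank6 9->9 [HIT]
step 7: bank0 None->7 [EMPTY]
step 8: bank6 9->7 [CONFLICT]
step 9: bank4 5->1 [CONFLICT]
step 10: bank4 1->0 [CONFLICT]
step 11: bank2 None->7 [EMPTY]
step 12: bank1 None->10 [EMPTY]

TRACE = E,H,E,C,E,E,H,E,C,C,C,E,E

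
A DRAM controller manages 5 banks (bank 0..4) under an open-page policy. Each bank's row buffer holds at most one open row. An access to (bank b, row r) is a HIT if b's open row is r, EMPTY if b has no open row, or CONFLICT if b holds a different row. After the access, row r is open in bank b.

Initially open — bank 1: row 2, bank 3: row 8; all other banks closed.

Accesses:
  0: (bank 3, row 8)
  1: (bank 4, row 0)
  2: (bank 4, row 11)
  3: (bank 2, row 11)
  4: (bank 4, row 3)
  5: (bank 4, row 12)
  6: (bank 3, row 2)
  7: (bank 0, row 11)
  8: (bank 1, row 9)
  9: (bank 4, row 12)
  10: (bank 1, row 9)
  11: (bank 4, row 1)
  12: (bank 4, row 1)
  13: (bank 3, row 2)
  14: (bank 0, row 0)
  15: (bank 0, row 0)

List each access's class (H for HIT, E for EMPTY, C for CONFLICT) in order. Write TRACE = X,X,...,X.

#0 (3,8) H  (was 8)
#1 (4,0) E
#2 (4,11) C  (was 0)
#3 (2,11) E
#4 (4,3) C  (was 11)
#5 (4,12) C  (was 3)
#6 (3,2) C  (was 8)
#7 (0,11) E
#8 (1,9) C  (was 2)
#9 (4,12) H  (was 12)
#10 (1,9) H  (was 9)
#11 (4,1) C  (was 12)
#12 (4,1) H  (was 1)
#13 (3,2) H  (was 2)
#14 (0,0) C  (was 11)
#15 (0,0) H  (was 0)

TRACE = H,E,C,E,C,C,C,E,C,H,H,C,H,H,C,H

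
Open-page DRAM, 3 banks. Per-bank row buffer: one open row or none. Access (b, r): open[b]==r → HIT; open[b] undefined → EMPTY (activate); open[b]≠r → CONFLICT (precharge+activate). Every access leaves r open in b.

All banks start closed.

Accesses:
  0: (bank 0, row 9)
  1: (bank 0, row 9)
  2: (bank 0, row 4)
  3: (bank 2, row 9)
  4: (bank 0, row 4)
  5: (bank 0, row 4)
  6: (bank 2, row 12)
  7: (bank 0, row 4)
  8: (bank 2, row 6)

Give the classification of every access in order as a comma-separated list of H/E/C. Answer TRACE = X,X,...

TRACE = E,H,C,E,H,H,C,H,C

0: bank 0 row 9 — prev None → EMPTY
1: bank 0 row 9 — prev 9 → HIT
2: bank 0 row 4 — prev 9 → CONFLICT
3: bank 2 row 9 — prev None → EMPTY
4: bank 0 row 4 — prev 4 → HIT
5: bank 0 row 4 — prev 4 → HIT
6: bank 2 row 12 — prev 9 → CONFLICT
7: bank 0 row 4 — prev 4 → HIT
8: bank 2 row 6 — prev 12 → CONFLICT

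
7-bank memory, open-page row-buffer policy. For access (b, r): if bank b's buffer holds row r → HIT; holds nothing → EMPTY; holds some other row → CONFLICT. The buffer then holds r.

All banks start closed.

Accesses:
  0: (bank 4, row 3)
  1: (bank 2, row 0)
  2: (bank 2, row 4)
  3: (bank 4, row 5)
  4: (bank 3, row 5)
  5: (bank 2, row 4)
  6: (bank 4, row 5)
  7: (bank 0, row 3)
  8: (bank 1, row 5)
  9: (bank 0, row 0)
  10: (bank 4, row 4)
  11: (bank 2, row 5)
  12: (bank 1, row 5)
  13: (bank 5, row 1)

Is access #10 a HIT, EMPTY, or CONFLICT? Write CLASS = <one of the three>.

#0 (4,3) E
#1 (2,0) E
#2 (2,4) C  (was 0)
#3 (4,5) C  (was 3)
#4 (3,5) E
#5 (2,4) H  (was 4)
#6 (4,5) H  (was 5)
#7 (0,3) E
#8 (1,5) E
#9 (0,0) C  (was 3)
#10 (4,4) C  (was 5)
#11 (2,5) C  (was 4)
#12 (1,5) H  (was 5)
#13 (5,1) E

CLASS = CONFLICT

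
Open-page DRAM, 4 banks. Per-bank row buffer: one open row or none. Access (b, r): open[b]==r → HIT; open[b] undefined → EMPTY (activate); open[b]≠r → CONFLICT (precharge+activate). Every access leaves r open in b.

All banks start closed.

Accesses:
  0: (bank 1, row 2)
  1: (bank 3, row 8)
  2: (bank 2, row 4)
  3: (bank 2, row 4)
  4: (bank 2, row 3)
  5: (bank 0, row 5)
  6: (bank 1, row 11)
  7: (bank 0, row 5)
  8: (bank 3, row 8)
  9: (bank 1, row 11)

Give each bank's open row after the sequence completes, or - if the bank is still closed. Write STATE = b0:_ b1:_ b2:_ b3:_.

0: bank 1 row 2 — prev None → EMPTY
1: bank 3 row 8 — prev None → EMPTY
2: bank 2 row 4 — prev None → EMPTY
3: bank 2 row 4 — prev 4 → HIT
4: bank 2 row 3 — prev 4 → CONFLICT
5: bank 0 row 5 — prev None → EMPTY
6: bank 1 row 11 — prev 2 → CONFLICT
7: bank 0 row 5 — prev 5 → HIT
8: bank 3 row 8 — prev 8 → HIT
9: bank 1 row 11 — prev 11 → HIT

STATE = b0:5 b1:11 b2:3 b3:8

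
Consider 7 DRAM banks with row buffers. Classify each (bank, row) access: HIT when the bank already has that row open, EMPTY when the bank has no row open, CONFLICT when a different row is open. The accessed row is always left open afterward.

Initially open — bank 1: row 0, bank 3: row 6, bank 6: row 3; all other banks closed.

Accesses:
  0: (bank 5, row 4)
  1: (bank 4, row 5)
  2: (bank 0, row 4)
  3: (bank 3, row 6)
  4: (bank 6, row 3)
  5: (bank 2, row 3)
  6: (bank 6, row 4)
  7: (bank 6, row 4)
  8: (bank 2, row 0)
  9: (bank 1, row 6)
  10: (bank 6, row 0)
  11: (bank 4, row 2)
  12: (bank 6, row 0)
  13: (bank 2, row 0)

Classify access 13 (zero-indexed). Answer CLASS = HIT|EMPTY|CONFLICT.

CLASS = HIT

0: bank 5 row 4 — prev None → EMPTY
1: bank 4 row 5 — prev None → EMPTY
2: bank 0 row 4 — prev None → EMPTY
3: bank 3 row 6 — prev 6 → HIT
4: bank 6 row 3 — prev 3 → HIT
5: bank 2 row 3 — prev None → EMPTY
6: bank 6 row 4 — prev 3 → CONFLICT
7: bank 6 row 4 — prev 4 → HIT
8: bank 2 row 0 — prev 3 → CONFLICT
9: bank 1 row 6 — prev 0 → CONFLICT
10: bank 6 row 0 — prev 4 → CONFLICT
11: bank 4 row 2 — prev 5 → CONFLICT
12: bank 6 row 0 — prev 0 → HIT
13: bank 2 row 0 — prev 0 → HIT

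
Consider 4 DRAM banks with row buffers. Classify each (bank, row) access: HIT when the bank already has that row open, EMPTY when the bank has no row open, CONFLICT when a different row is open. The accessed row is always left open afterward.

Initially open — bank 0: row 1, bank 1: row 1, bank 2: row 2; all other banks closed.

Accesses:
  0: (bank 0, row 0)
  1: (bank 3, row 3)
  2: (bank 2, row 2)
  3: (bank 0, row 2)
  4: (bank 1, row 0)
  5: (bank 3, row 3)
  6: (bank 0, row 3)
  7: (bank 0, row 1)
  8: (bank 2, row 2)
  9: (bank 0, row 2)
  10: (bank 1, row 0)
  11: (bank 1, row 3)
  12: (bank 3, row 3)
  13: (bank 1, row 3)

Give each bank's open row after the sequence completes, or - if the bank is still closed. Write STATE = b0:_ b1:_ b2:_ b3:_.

step 0: bank0 1->0 [CONFLICT]
step 1: bank3 None->3 [EMPTY]
step 2: bank2 2->2 [HIT]
step 3: bank0 0->2 [CONFLICT]
step 4: bank1 1->0 [CONFLICT]
step 5: bank3 3->3 [HIT]
step 6: bank0 2->3 [CONFLICT]
step 7: bank0 3->1 [CONFLICT]
step 8: bank2 2->2 [HIT]
step 9: bank0 1->2 [CONFLICT]
step 10: bank1 0->0 [HIT]
step 11: bank1 0->3 [CONFLICT]
step 12: bank3 3->3 [HIT]
step 13: bank1 3->3 [HIT]

STATE = b0:2 b1:3 b2:2 b3:3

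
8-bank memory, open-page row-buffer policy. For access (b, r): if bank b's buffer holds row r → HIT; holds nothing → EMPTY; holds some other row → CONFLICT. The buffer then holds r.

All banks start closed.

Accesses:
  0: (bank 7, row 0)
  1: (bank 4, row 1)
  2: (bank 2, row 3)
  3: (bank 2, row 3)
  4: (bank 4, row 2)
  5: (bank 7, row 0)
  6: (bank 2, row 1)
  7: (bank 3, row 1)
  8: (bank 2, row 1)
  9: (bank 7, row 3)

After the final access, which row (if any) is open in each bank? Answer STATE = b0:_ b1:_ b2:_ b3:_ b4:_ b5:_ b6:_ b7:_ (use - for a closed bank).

0: bank 7 row 0 — prev None → EMPTY
1: bank 4 row 1 — prev None → EMPTY
2: bank 2 row 3 — prev None → EMPTY
3: bank 2 row 3 — prev 3 → HIT
4: bank 4 row 2 — prev 1 → CONFLICT
5: bank 7 row 0 — prev 0 → HIT
6: bank 2 row 1 — prev 3 → CONFLICT
7: bank 3 row 1 — prev None → EMPTY
8: bank 2 row 1 — prev 1 → HIT
9: bank 7 row 3 — prev 0 → CONFLICT

STATE = b0:- b1:- b2:1 b3:1 b4:2 b5:- b6:- b7:3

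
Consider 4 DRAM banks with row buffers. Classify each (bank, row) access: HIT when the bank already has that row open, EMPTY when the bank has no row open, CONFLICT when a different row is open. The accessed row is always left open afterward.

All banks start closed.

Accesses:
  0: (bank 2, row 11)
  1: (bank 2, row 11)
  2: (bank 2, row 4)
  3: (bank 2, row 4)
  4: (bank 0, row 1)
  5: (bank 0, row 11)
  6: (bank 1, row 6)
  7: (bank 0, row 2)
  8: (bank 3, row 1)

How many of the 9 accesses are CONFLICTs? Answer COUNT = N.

  [0] b2 r11: no row ⇒ E
  [1] b2 r11: had r11 ⇒ H
  [2] b2 r4: had r11 ⇒ C
  [3] b2 r4: had r4 ⇒ H
  [4] b0 r1: no row ⇒ E
  [5] b0 r11: had r1 ⇒ C
  [6] b1 r6: no row ⇒ E
  [7] b0 r2: had r11 ⇒ C
  [8] b3 r1: no row ⇒ E

COUNT = 3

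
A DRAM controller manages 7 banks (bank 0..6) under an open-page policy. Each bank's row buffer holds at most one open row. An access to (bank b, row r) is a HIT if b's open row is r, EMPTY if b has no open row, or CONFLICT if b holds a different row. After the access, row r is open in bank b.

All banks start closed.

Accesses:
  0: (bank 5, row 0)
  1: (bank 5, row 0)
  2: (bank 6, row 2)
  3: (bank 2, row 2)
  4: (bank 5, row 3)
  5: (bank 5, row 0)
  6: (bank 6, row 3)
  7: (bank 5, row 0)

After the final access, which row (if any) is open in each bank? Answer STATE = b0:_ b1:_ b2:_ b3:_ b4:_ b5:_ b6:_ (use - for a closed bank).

#0 (5,0) E
#1 (5,0) H  (was 0)
#2 (6,2) E
#3 (2,2) E
#4 (5,3) C  (was 0)
#5 (5,0) C  (was 3)
#6 (6,3) C  (was 2)
#7 (5,0) H  (was 0)

STATE = b0:- b1:- b2:2 b3:- b4:- b5:0 b6:3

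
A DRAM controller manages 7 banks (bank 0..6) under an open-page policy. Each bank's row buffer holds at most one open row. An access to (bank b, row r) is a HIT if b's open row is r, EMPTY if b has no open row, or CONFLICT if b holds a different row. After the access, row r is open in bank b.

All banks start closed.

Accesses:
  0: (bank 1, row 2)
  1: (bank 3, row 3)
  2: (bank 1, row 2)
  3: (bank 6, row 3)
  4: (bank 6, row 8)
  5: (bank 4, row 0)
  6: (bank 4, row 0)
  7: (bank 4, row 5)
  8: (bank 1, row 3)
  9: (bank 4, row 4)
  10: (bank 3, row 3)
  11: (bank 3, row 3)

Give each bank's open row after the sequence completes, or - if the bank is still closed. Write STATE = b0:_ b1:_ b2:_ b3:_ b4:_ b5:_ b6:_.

STATE = b0:- b1:3 b2:- b3:3 b4:4 b5:- b6:8

#0 (1,2) E
#1 (3,3) E
#2 (1,2) H  (was 2)
#3 (6,3) E
#4 (6,8) C  (was 3)
#5 (4,0) E
#6 (4,0) H  (was 0)
#7 (4,5) C  (was 0)
#8 (1,3) C  (was 2)
#9 (4,4) C  (was 5)
#10 (3,3) H  (was 3)
#11 (3,3) H  (was 3)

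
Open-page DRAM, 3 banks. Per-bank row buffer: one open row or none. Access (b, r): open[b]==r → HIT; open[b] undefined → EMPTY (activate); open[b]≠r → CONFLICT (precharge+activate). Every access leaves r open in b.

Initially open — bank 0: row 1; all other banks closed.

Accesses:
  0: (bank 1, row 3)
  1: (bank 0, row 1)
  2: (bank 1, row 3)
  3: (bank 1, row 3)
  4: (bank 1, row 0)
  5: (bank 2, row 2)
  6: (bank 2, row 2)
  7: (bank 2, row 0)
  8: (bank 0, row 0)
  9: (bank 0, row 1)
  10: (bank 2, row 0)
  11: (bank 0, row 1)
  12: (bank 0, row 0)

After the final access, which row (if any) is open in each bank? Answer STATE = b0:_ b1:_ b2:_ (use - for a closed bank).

STATE = b0:0 b1:0 b2:0

0: bank 1 row 3 — prev None → EMPTY
1: bank 0 row 1 — prev 1 → HIT
2: bank 1 row 3 — prev 3 → HIT
3: bank 1 row 3 — prev 3 → HIT
4: bank 1 row 0 — prev 3 → CONFLICT
5: bank 2 row 2 — prev None → EMPTY
6: bank 2 row 2 — prev 2 → HIT
7: bank 2 row 0 — prev 2 → CONFLICT
8: bank 0 row 0 — prev 1 → CONFLICT
9: bank 0 row 1 — prev 0 → CONFLICT
10: bank 2 row 0 — prev 0 → HIT
11: bank 0 row 1 — prev 1 → HIT
12: bank 0 row 0 — prev 1 → CONFLICT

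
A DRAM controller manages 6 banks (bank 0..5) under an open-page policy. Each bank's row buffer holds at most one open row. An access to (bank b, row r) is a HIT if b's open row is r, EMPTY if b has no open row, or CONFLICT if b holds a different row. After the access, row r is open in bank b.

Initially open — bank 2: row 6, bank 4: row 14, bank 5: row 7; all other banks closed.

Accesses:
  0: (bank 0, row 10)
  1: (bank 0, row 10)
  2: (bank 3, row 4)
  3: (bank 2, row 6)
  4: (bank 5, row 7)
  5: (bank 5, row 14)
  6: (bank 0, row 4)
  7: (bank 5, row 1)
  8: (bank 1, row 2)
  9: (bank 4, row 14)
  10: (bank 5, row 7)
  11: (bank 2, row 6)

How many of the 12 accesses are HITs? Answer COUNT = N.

  [0] b0 r10: no row ⇒ E
  [1] b0 r10: had r10 ⇒ H
  [2] b3 r4: no row ⇒ E
  [3] b2 r6: had r6 ⇒ H
  [4] b5 r7: had r7 ⇒ H
  [5] b5 r14: had r7 ⇒ C
  [6] b0 r4: had r10 ⇒ C
  [7] b5 r1: had r14 ⇒ C
  [8] b1 r2: no row ⇒ E
  [9] b4 r14: had r14 ⇒ H
  [10] b5 r7: had r1 ⇒ C
  [11] b2 r6: had r6 ⇒ H

COUNT = 5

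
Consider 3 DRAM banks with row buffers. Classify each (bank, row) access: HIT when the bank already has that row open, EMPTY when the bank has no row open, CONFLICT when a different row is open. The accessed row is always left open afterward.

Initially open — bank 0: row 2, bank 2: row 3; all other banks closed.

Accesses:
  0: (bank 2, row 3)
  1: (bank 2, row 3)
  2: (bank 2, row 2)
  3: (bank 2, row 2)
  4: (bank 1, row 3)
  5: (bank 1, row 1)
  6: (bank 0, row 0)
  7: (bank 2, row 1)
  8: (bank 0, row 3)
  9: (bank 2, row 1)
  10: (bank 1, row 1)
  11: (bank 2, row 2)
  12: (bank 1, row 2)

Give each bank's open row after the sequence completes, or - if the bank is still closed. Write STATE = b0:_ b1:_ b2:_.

#0 (2,3) H  (was 3)
#1 (2,3) H  (was 3)
#2 (2,2) C  (was 3)
#3 (2,2) H  (was 2)
#4 (1,3) E
#5 (1,1) C  (was 3)
#6 (0,0) C  (was 2)
#7 (2,1) C  (was 2)
#8 (0,3) C  (was 0)
#9 (2,1) H  (was 1)
#10 (1,1) H  (was 1)
#11 (2,2) C  (was 1)
#12 (1,2) C  (was 1)

STATE = b0:3 b1:2 b2:2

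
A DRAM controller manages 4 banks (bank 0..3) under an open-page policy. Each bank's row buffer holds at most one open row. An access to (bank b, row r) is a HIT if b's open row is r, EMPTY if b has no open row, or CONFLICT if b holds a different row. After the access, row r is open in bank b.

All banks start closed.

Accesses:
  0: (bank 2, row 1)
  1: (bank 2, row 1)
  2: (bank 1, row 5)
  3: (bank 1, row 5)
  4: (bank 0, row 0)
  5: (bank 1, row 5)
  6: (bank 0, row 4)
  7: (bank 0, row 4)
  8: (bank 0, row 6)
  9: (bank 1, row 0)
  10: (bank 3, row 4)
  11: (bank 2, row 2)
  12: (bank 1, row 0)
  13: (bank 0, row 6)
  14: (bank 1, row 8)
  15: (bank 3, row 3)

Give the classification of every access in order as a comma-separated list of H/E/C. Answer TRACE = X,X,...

TRACE = E,H,E,H,E,H,C,H,C,C,E,C,H,H,C,C

0: bank 2 row 1 — prev None → EMPTY
1: bank 2 row 1 — prev 1 → HIT
2: bank 1 row 5 — prev None → EMPTY
3: bank 1 row 5 — prev 5 → HIT
4: bank 0 row 0 — prev None → EMPTY
5: bank 1 row 5 — prev 5 → HIT
6: bank 0 row 4 — prev 0 → CONFLICT
7: bank 0 row 4 — prev 4 → HIT
8: bank 0 row 6 — prev 4 → CONFLICT
9: bank 1 row 0 — prev 5 → CONFLICT
10: bank 3 row 4 — prev None → EMPTY
11: bank 2 row 2 — prev 1 → CONFLICT
12: bank 1 row 0 — prev 0 → HIT
13: bank 0 row 6 — prev 6 → HIT
14: bank 1 row 8 — prev 0 → CONFLICT
15: bank 3 row 3 — prev 4 → CONFLICT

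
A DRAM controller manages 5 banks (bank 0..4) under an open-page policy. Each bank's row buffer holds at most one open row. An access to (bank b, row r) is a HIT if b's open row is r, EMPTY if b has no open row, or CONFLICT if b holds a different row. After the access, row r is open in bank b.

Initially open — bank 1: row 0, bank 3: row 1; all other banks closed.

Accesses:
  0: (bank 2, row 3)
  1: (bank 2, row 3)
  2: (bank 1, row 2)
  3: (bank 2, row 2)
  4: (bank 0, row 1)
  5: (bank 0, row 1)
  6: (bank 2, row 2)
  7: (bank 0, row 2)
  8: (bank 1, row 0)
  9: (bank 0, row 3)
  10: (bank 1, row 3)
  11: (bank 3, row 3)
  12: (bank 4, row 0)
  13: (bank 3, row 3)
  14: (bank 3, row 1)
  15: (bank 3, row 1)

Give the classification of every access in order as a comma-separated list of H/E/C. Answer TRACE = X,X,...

TRACE = E,H,C,C,E,H,H,C,C,C,C,C,E,H,C,H

step 0: bank2 None->3 [EMPTY]
step 1: bank2 3->3 [HIT]
step 2: bank1 0->2 [CONFLICT]
step 3: bank2 3->2 [CONFLICT]
step 4: bank0 None->1 [EMPTY]
step 5: bank0 1->1 [HIT]
step 6: bank2 2->2 [HIT]
step 7: bank0 1->2 [CONFLICT]
step 8: bank1 2->0 [CONFLICT]
step 9: bank0 2->3 [CONFLICT]
step 10: bank1 0->3 [CONFLICT]
step 11: bank3 1->3 [CONFLICT]
step 12: bank4 None->0 [EMPTY]
step 13: bank3 3->3 [HIT]
step 14: bank3 3->1 [CONFLICT]
step 15: bank3 1->1 [HIT]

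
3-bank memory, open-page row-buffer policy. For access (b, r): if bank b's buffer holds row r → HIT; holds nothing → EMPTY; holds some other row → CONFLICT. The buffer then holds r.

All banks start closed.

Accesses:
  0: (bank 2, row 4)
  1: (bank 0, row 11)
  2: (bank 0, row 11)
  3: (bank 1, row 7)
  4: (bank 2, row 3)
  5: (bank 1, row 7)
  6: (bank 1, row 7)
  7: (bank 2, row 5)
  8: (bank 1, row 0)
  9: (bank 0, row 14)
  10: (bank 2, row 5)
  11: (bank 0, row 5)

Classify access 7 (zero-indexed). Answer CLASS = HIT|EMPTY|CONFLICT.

CLASS = CONFLICT

0: bank 2 row 4 — prev None → EMPTY
1: bank 0 row 11 — prev None → EMPTY
2: bank 0 row 11 — prev 11 → HIT
3: bank 1 row 7 — prev None → EMPTY
4: bank 2 row 3 — prev 4 → CONFLICT
5: bank 1 row 7 — prev 7 → HIT
6: bank 1 row 7 — prev 7 → HIT
7: bank 2 row 5 — prev 3 → CONFLICT
8: bank 1 row 0 — prev 7 → CONFLICT
9: bank 0 row 14 — prev 11 → CONFLICT
10: bank 2 row 5 — prev 5 → HIT
11: bank 0 row 5 — prev 14 → CONFLICT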